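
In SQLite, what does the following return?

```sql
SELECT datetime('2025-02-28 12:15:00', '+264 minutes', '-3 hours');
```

2025-02-28 13:39:00

264 minutes = 4h 24m; +264 minutes from 2025-02-28 12:15:00 is 2025-02-28 16:39:00.
-3 hours from 2025-02-28 16:39:00 is 2025-02-28 13:39:00.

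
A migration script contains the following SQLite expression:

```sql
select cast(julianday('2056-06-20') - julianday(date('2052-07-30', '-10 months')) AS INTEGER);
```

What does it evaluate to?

1725

Adding -10 months to 2052-07-30 gives 2051-09-30.
0 days remain in September 2051 after the 30th (30 − 30).
Full months from October 2051 through May 2056 contribute their day counts.
Then 20 days into June 2056.
Total: 0 + 31 + 30 + 31 + 31 + 29 + 31 + 30 + 31 + 30 + 31 + 31 + 30 + 31 + 30 + 31 + 31 + 28 + 31 + 30 + 31 + 30 + 31 + 31 + 30 + 31 + 30 + 31 + 31 + 28 + 31 + 30 + 31 + 30 + 31 + 31 + 30 + 31 + 30 + 31 + 31 + 28 + 31 + 30 + 31 + 30 + 31 + 31 + 30 + 31 + 30 + 31 + 31 + 29 + 31 + 30 + 31 + 20 = 1725.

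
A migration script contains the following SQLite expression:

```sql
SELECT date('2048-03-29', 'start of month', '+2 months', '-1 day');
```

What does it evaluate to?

2048-04-30

`start of month` rewinds 2048-03-29 to 2048-03-01.
Adding +2 months to 2048-03-01 gives 2048-05-01.
Going back 1 day from 2048-05-01 reaches 2048-04-30 (last day of April, 30 days).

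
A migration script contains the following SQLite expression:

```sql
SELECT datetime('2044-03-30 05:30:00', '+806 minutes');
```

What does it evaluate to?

2044-03-30 18:56:00

806 minutes = 13h 26m; +806 minutes from 2044-03-30 05:30:00 is 2044-03-30 18:56:00.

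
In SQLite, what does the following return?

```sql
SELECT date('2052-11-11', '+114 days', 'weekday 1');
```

Applying '+114 days' to 2052-11-11: counting 114 days forward gives 2053-03-05.
`weekday 1` advances to the next Monday; 2053-03-05 is a Wednesday, so it moves forward to 2053-03-10.

2053-03-10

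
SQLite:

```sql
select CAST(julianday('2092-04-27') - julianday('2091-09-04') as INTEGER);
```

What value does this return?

236

26 days remain in September 2091 after the 4th (30 − 4).
Full months from October 2091 through March 2092 contribute their day counts.
Then 27 days into April 2092.
Total: 26 + 31 + 30 + 31 + 31 + 29 + 31 + 27 = 236.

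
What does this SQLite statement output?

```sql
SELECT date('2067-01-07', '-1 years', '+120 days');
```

2066-05-07

Adding -1 year to 2067-01-07 gives 2066-01-07.
Applying '+120 days' to 2066-01-07: counting 120 days forward gives 2066-05-07.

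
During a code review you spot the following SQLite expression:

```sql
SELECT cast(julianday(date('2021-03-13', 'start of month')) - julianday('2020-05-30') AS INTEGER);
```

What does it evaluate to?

275

`start of month` rewinds 2021-03-13 to 2021-03-01.
1 day remains in May 2020 after the 30th (31 − 30).
Full months from June 2020 through February 2021 contribute their day counts.
Then 1 day into March 2021.
Total: 1 + 30 + 31 + 31 + 30 + 31 + 30 + 31 + 31 + 28 + 1 = 275.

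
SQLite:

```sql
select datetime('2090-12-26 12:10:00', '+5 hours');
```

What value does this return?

2090-12-26 17:10:00

+5 hours from 2090-12-26 12:10:00 is 2090-12-26 17:10:00.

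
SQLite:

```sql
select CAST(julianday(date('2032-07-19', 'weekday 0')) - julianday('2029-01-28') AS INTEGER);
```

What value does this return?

`weekday 0` advances to the next Sunday; 2032-07-19 is a Monday, so it moves forward to 2032-07-25.
3 days remain in January 2029 after the 28th (31 − 28).
Full months from February 2029 through June 2032 contribute their day counts.
Then 25 days into July 2032.
Total: 3 + 28 + 31 + 30 + 31 + 30 + 31 + 31 + 30 + 31 + 30 + 31 + 31 + 28 + 31 + 30 + 31 + 30 + 31 + 31 + 30 + 31 + 30 + 31 + 31 + 28 + 31 + 30 + 31 + 30 + 31 + 31 + 30 + 31 + 30 + 31 + 31 + 29 + 31 + 30 + 31 + 30 + 25 = 1274.

1274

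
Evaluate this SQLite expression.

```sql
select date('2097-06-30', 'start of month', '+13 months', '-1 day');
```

`start of month` rewinds 2097-06-30 to 2097-06-01.
Adding +13 months to 2097-06-01 gives 2098-07-01.
Going back 1 day from 2098-07-01 reaches 2098-06-30 (last day of June, 30 days).

2098-06-30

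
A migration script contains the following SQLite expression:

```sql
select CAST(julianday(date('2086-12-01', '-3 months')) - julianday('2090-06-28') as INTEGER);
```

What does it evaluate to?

-1396

Adding -3 months to 2086-12-01 gives 2086-09-01.
29 days remain in September 2086 after the 1st (30 − 1).
Full months from October 2086 through May 2090 contribute their day counts.
Then 28 days into June 2090.
Total: 29 + 31 + 30 + 31 + 31 + 28 + 31 + 30 + 31 + 30 + 31 + 31 + 30 + 31 + 30 + 31 + 31 + 29 + 31 + 30 + 31 + 30 + 31 + 31 + 30 + 31 + 30 + 31 + 31 + 28 + 31 + 30 + 31 + 30 + 31 + 31 + 30 + 31 + 30 + 31 + 31 + 28 + 31 + 30 + 31 + 28 = 1396.
The subtraction is earlier − later, so the result is −1396 → -1396.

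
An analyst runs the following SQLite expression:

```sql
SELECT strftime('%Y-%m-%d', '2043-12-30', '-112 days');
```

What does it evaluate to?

2043-09-09

First apply '-112 days': 2043-12-30 → 2043-09-09.
`%Y-%m-%d` extracts the ISO date: 2043-09-09.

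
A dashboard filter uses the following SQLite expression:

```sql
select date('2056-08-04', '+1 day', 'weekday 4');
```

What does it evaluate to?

Advancing 1 more day within August lands on 2056-08-05.
`weekday 4` advances to the next Thursday; 2056-08-05 is a Saturday, so it moves forward to 2056-08-10.

2056-08-10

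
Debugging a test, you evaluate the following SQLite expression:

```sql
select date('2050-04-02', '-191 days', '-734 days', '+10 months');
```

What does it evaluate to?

2048-07-20

Applying '-191 days' to 2050-04-02: counting 191 days back gives 2049-09-23.
Applying '-734 days' to 2049-09-23: counting 734 days back gives 2047-09-20.
Adding +10 months to 2047-09-20 gives 2048-07-20.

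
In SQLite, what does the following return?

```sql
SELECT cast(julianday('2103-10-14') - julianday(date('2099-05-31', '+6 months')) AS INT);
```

Adding +6 months to 2099-05-31 targets 2099-11-31. November 2099 has only 30 days, so SQLite normalizes the 1-day overflow forward to 2099-12-01.
30 days remain in December 2099 after the 1st (31 − 1).
Full months from January 2100 through September 2103 contribute their day counts.
Then 14 days into October 2103.
Total: 30 + 31 + 28 + 31 + 30 + 31 + 30 + 31 + 31 + 30 + 31 + 30 + 31 + 31 + 28 + 31 + 30 + 31 + 30 + 31 + 31 + 30 + 31 + 30 + 31 + 31 + 28 + 31 + 30 + 31 + 30 + 31 + 31 + 30 + 31 + 30 + 31 + 31 + 28 + 31 + 30 + 31 + 30 + 31 + 31 + 30 + 14 = 1412.

1412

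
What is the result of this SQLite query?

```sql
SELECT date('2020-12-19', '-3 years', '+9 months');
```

Adding -3 years to 2020-12-19 gives 2017-12-19.
Adding +9 months to 2017-12-19 gives 2018-09-19.

2018-09-19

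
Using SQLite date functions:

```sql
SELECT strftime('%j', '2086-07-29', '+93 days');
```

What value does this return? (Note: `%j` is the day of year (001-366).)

First apply '+93 days': 2086-07-29 → 2086-10-30.
Day-of-year for 2086-10-30: days since 2086-01-01 inclusive = 303, zero-padded to 303.

303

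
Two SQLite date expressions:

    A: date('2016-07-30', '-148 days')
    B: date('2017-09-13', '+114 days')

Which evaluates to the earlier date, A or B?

A

A = 2016-03-04.
B = 2018-01-05.
A is earlier.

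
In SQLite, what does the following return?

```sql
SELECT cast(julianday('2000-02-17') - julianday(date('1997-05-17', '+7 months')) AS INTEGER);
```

Adding +7 months to 1997-05-17 gives 1997-12-17.
14 days remain in December 1997 after the 17th (31 − 17).
Full months from January 1998 through January 2000 contribute their day counts.
Then 17 days into February 2000.
Total: 14 + 31 + 28 + 31 + 30 + 31 + 30 + 31 + 31 + 30 + 31 + 30 + 31 + 31 + 28 + 31 + 30 + 31 + 30 + 31 + 31 + 30 + 31 + 30 + 31 + 31 + 17 = 792.

792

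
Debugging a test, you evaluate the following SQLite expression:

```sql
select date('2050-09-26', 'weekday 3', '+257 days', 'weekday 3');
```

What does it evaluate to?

2051-06-14

`weekday 3` advances to the next Wednesday; 2050-09-26 is a Monday, so it moves forward to 2050-09-28.
Applying '+257 days' to 2050-09-28: counting 257 days forward gives 2051-06-12.
`weekday 3` advances to the next Wednesday; 2051-06-12 is a Monday, so it moves forward to 2051-06-14.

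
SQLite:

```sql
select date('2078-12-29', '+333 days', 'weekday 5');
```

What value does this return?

2079-12-01

Applying '+333 days' to 2078-12-29: counting 333 days forward gives 2079-11-27.
`weekday 5` advances to the next Friday; 2079-11-27 is a Monday, so it moves forward to 2079-12-01.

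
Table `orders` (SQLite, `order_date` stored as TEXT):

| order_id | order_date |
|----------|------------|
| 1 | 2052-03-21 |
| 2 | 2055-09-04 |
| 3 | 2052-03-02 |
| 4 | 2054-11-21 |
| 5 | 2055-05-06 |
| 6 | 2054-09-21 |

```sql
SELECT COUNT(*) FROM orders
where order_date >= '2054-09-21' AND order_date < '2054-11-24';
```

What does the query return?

Rows in [2054-09-21, 2054-11-24): 2054-11-21, 2054-09-21 → 2 rows.

2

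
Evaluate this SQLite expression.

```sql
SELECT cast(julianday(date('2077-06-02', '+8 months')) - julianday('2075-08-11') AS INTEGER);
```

Adding +8 months to 2077-06-02 gives 2078-02-02.
20 days remain in August 2075 after the 11th (31 − 11).
Full months from September 2075 through January 2078 contribute their day counts.
Then 2 days into February 2078.
Total: 20 + 30 + 31 + 30 + 31 + 31 + 29 + 31 + 30 + 31 + 30 + 31 + 31 + 30 + 31 + 30 + 31 + 31 + 28 + 31 + 30 + 31 + 30 + 31 + 31 + 30 + 31 + 30 + 31 + 31 + 2 = 906.

906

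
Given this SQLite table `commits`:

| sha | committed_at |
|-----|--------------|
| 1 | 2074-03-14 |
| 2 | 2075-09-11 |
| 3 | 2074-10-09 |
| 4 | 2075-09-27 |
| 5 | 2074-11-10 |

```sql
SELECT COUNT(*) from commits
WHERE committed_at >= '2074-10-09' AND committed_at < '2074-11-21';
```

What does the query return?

Rows in [2074-10-09, 2074-11-21): 2074-10-09, 2074-11-10 → 2 rows.

2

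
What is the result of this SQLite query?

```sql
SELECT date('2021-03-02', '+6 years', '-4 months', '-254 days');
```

Adding +6 years to 2021-03-02 gives 2027-03-02.
Adding -4 months to 2027-03-02 gives 2026-11-02.
Applying '-254 days' to 2026-11-02: counting 254 days back gives 2026-02-21.

2026-02-21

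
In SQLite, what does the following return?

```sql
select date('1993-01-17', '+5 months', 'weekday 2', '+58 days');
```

Adding +5 months to 1993-01-17 gives 1993-06-17.
`weekday 2` advances to the next Tuesday; 1993-06-17 is a Thursday, so it moves forward to 1993-06-22.
Applying '+58 days' to 1993-06-22: counting 58 days forward gives 1993-08-19.

1993-08-19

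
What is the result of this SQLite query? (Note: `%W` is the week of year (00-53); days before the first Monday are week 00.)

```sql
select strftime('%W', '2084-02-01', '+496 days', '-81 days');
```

12

First apply '+496 days', '-81 days': 2084-02-01 → 2085-03-22.
2085-03-22 is a Thursday. SQLite's %W counts Mondays since the year started; the result is 12.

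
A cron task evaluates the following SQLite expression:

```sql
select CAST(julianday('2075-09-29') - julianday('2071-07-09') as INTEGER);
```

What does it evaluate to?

22 days remain in July 2071 after the 9th (31 − 9).
Full months from August 2071 through August 2075 contribute their day counts.
Then 29 days into September 2075.
Total: 22 + 31 + 30 + 31 + 30 + 31 + 31 + 29 + 31 + 30 + 31 + 30 + 31 + 31 + 30 + 31 + 30 + 31 + 31 + 28 + 31 + 30 + 31 + 30 + 31 + 31 + 30 + 31 + 30 + 31 + 31 + 28 + 31 + 30 + 31 + 30 + 31 + 31 + 30 + 31 + 30 + 31 + 31 + 28 + 31 + 30 + 31 + 30 + 31 + 31 + 29 = 1543.

1543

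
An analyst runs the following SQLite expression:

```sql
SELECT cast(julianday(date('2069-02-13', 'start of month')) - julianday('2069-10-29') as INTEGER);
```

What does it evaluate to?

`start of month` rewinds 2069-02-13 to 2069-02-01.
27 days remain in February 2069 after the 1st (28 − 1).
Full months from March 2069 through September 2069 contribute their day counts.
Then 29 days into October 2069.
Total: 27 + 31 + 30 + 31 + 30 + 31 + 31 + 30 + 29 = 270.
The subtraction is earlier − later, so the result is −270 → -270.

-270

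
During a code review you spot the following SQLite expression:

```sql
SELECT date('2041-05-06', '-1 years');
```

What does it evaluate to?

Adding -1 year to 2041-05-06 gives 2040-05-06.

2040-05-06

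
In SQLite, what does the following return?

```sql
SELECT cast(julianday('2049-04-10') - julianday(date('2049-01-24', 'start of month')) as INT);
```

`start of month` rewinds 2049-01-24 to 2049-01-01.
30 days remain in January 2049 after the 1st (31 − 1).
February 2049: 28 days.
March 2049: 31 days.
Then 10 days into April 2049.
Total: 30 + 28 + 31 + 10 = 99.

99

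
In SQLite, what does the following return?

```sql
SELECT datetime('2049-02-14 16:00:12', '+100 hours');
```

2049-02-18 20:00:12

+100 hours from 2049-02-14 16:00:12 is 2049-02-18 20:00:12 (crosses midnight).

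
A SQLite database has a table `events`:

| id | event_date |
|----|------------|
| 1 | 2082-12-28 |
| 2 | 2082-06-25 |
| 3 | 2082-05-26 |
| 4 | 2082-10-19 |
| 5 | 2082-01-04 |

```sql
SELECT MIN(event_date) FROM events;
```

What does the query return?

2082-01-04

MIN over {2082-01-04, 2082-05-26, 2082-06-25, 2082-10-19, 2082-12-28}.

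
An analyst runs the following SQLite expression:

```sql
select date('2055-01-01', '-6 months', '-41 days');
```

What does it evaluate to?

Adding -6 months to 2055-01-01 gives 2054-07-01.
Applying '-41 days' to 2054-07-01: counting 41 days back gives 2054-05-21.

2054-05-21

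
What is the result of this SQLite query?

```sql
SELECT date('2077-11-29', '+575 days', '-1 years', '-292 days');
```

Applying '+575 days' to 2077-11-29: counting 575 days forward gives 2079-06-27.
Adding -1 year to 2079-06-27 gives 2078-06-27.
Applying '-292 days' to 2078-06-27: counting 292 days back gives 2077-09-08.

2077-09-08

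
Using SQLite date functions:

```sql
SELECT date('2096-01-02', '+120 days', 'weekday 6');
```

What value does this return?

Applying '+120 days' to 2096-01-02: counting 120 days forward gives 2096-05-01.
`weekday 6` advances to the next Saturday; 2096-05-01 is a Tuesday, so it moves forward to 2096-05-05.

2096-05-05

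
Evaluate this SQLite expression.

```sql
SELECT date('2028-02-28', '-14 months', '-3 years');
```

Adding -14 months to 2028-02-28 gives 2026-12-28.
Adding -3 years to 2026-12-28 gives 2023-12-28.

2023-12-28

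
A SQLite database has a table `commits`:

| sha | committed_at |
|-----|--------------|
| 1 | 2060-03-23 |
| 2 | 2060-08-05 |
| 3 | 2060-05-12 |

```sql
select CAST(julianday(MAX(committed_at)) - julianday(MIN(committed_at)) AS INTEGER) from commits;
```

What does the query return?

MIN = 2060-03-23, MAX = 2060-08-05.
8 days remain in March 2060 after the 23rd (31 − 23).
April 2060: 30 days.
May 2060: 31 days.
June 2060: 30 days.
July 2060: 31 days.
Then 5 days into August 2060.
Total: 8 + 30 + 31 + 30 + 31 + 5 = 135.

135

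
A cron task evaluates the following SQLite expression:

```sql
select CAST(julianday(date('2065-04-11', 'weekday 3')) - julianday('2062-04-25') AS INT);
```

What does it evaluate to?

`weekday 3` advances to the next Wednesday; 2065-04-11 is a Saturday, so it moves forward to 2065-04-15.
5 days remain in April 2062 after the 25th (30 − 25).
Full months from May 2062 through March 2065 contribute their day counts.
Then 15 days into April 2065.
Total: 5 + 31 + 30 + 31 + 31 + 30 + 31 + 30 + 31 + 31 + 28 + 31 + 30 + 31 + 30 + 31 + 31 + 30 + 31 + 30 + 31 + 31 + 29 + 31 + 30 + 31 + 30 + 31 + 31 + 30 + 31 + 30 + 31 + 31 + 28 + 31 + 15 = 1086.

1086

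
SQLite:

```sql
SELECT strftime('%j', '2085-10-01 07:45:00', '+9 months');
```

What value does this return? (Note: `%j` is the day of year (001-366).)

182

First apply '+9 months': 2085-10-01 07:45:00 → 2086-07-01 07:45:00.
Day-of-year for 2086-07-01: days since 2086-01-01 inclusive = 182, zero-padded to 182.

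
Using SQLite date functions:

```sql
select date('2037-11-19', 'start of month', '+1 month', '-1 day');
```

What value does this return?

`start of month` rewinds 2037-11-19 to 2037-11-01.
Adding +1 month to 2037-11-01 gives 2037-12-01.
Going back 1 day from 2037-12-01 reaches 2037-11-30 (last day of November, 30 days).

2037-11-30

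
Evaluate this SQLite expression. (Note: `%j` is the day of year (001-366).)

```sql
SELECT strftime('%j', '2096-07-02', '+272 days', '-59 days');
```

031

First apply '+272 days', '-59 days': 2096-07-02 → 2097-01-31.
Day-of-year for 2097-01-31: days since 2097-01-01 inclusive = 31, zero-padded to 031.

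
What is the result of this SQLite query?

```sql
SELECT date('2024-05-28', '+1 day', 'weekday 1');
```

2024-06-03

Advancing 1 more day within May lands on 2024-05-29.
`weekday 1` advances to the next Monday; 2024-05-29 is a Wednesday, so it moves forward to 2024-06-03.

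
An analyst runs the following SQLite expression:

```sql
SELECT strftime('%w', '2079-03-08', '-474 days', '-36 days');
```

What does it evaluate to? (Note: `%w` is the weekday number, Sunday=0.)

4

First apply '-474 days', '-36 days': 2079-03-08 → 2077-10-14.
2077-10-14 is a Thursday; with Sunday=0 that is 4.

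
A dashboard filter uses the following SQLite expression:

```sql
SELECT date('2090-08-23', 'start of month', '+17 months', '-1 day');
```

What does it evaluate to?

`start of month` rewinds 2090-08-23 to 2090-08-01.
Adding +17 months to 2090-08-01 gives 2092-01-01.
Going back 1 day from 2092-01-01 reaches 2091-12-31 (last day of December, 31 days).

2091-12-31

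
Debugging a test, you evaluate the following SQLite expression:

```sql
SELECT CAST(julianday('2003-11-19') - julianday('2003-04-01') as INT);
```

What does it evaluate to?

29 days remain in April 2003 after the 1st (30 − 1).
Full months from May 2003 through October 2003 contribute their day counts.
Then 19 days into November 2003.
Total: 29 + 31 + 30 + 31 + 31 + 30 + 31 + 19 = 232.

232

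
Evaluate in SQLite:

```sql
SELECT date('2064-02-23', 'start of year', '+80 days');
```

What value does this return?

2064-03-21

`start of year` rewinds 2064-02-23 to 2064-01-01.
Applying '+80 days' to 2064-01-01: counting 80 days forward gives 2064-03-21.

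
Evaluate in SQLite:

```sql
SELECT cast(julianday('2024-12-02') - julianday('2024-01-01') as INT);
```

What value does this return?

30 days remain in January 2024 after the 1st (31 − 1).
Full months from February 2024 through November 2024 contribute their day counts.
Then 2 days into December 2024.
Total: 30 + 29 + 31 + 30 + 31 + 30 + 31 + 31 + 30 + 31 + 30 + 2 = 336.

336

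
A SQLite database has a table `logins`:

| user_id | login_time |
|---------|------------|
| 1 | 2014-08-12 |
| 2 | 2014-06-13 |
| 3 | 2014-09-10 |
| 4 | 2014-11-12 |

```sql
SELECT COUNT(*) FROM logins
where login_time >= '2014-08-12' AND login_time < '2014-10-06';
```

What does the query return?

2

Rows in [2014-08-12, 2014-10-06): 2014-08-12, 2014-09-10 → 2 rows.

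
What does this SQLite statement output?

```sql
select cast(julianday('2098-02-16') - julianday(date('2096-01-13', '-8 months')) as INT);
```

Adding -8 months to 2096-01-13 gives 2095-05-13.
18 days remain in May 2095 after the 13th (31 − 13).
Full months from June 2095 through January 2098 contribute their day counts.
Then 16 days into February 2098.
Total: 18 + 30 + 31 + 31 + 30 + 31 + 30 + 31 + 31 + 29 + 31 + 30 + 31 + 30 + 31 + 31 + 30 + 31 + 30 + 31 + 31 + 28 + 31 + 30 + 31 + 30 + 31 + 31 + 30 + 31 + 30 + 31 + 31 + 16 = 1010.

1010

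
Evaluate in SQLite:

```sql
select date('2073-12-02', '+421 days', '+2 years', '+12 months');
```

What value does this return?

2078-01-27

Applying '+421 days' to 2073-12-02: counting 421 days forward gives 2075-01-27.
Adding +2 years to 2075-01-27 gives 2077-01-27.
Adding +12 months to 2077-01-27 gives 2078-01-27.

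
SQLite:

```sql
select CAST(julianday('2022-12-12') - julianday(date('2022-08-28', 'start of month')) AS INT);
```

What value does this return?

`start of month` rewinds 2022-08-28 to 2022-08-01.
30 days remain in August 2022 after the 1st (31 − 1).
September 2022: 30 days.
October 2022: 31 days.
November 2022: 30 days.
Then 12 days into December 2022.
Total: 30 + 30 + 31 + 30 + 12 = 133.

133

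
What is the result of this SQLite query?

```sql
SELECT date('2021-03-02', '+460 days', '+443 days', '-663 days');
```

2021-10-28

Applying '+460 days' to 2021-03-02: counting 460 days forward gives 2022-06-05.
Applying '+443 days' to 2022-06-05: counting 443 days forward gives 2023-08-22.
Applying '-663 days' to 2023-08-22: counting 663 days back gives 2021-10-28.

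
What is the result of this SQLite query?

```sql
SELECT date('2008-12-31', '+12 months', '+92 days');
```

Adding +12 months to 2008-12-31 gives 2009-12-31.
Applying '+92 days' to 2009-12-31: counting 92 days forward gives 2010-04-02.

2010-04-02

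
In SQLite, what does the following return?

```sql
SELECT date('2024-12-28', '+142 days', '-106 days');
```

2025-02-02

Applying '+142 days' to 2024-12-28: counting 142 days forward gives 2025-05-19.
Applying '-106 days' to 2025-05-19: counting 106 days back gives 2025-02-02.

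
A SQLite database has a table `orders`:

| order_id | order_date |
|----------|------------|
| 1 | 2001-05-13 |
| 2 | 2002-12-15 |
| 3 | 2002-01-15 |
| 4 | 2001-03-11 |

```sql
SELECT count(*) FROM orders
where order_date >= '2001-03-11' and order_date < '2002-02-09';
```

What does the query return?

Rows in [2001-03-11, 2002-02-09): 2001-05-13, 2002-01-15, 2001-03-11 → 3 rows.

3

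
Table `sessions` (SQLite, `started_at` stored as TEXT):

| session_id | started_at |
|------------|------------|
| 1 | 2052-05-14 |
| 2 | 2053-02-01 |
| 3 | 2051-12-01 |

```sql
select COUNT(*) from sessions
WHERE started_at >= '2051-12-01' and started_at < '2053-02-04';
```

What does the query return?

Rows in [2051-12-01, 2053-02-04): 2052-05-14, 2053-02-01, 2051-12-01 → 3 rows.

3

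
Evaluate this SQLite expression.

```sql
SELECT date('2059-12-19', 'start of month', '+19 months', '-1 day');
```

`start of month` rewinds 2059-12-19 to 2059-12-01.
Adding +19 months to 2059-12-01 gives 2061-07-01.
Going back 1 day from 2061-07-01 reaches 2061-06-30 (last day of June, 30 days).

2061-06-30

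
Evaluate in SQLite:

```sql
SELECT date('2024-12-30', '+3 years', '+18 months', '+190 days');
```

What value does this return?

Adding +3 years to 2024-12-30 gives 2027-12-30.
Adding +18 months to 2027-12-30 gives 2029-06-30.
Applying '+190 days' to 2029-06-30: counting 190 days forward gives 2030-01-06.

2030-01-06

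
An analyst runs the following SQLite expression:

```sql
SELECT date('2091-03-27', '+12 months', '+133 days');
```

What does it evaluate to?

2092-08-07

Adding +12 months to 2091-03-27 gives 2092-03-27.
Applying '+133 days' to 2092-03-27: counting 133 days forward gives 2092-08-07.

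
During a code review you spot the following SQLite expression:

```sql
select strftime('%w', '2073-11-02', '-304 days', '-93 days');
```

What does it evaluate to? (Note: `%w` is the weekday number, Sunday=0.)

First apply '-304 days', '-93 days': 2073-11-02 → 2072-10-01.
2072-10-01 is a Saturday; with Sunday=0 that is 6.

6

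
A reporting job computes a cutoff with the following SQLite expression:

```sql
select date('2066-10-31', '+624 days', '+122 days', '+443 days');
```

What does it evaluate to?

2070-02-01

Applying '+624 days' to 2066-10-31: counting 624 days forward gives 2068-07-16.
Applying '+122 days' to 2068-07-16: counting 122 days forward gives 2068-11-15.
Applying '+443 days' to 2068-11-15: counting 443 days forward gives 2070-02-01.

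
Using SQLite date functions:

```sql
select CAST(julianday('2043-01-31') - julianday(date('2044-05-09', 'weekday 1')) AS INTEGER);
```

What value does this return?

-464

`weekday 1` advances to the next Monday; 2044-05-09 is already a Monday, so it stays at 2044-05-09.
0 days remain in January 2043 after the 31st (31 − 31).
Full months from February 2043 through April 2044 contribute their day counts.
Then 9 days into May 2044.
Total: 0 + 28 + 31 + 30 + 31 + 30 + 31 + 31 + 30 + 31 + 30 + 31 + 31 + 29 + 31 + 30 + 9 = 464.
The subtraction is earlier − later, so the result is −464 → -464.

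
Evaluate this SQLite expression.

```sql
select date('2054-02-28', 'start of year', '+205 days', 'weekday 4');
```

`start of year` rewinds 2054-02-28 to 2054-01-01.
Applying '+205 days' to 2054-01-01: counting 205 days forward gives 2054-07-25.
`weekday 4` advances to the next Thursday; 2054-07-25 is a Saturday, so it moves forward to 2054-07-30.

2054-07-30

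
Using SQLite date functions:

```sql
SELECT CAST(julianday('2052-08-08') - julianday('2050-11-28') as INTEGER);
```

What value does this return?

619

2 days remain in November 2050 after the 28th (30 − 28).
Full months from December 2050 through July 2052 contribute their day counts.
Then 8 days into August 2052.
Total: 2 + 31 + 31 + 28 + 31 + 30 + 31 + 30 + 31 + 31 + 30 + 31 + 30 + 31 + 31 + 29 + 31 + 30 + 31 + 30 + 31 + 8 = 619.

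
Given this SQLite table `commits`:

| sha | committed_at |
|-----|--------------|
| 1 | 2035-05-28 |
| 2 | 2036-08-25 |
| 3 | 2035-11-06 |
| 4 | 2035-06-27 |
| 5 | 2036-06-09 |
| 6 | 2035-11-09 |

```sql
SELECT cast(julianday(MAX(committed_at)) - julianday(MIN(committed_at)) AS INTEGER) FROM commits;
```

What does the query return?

455

MIN = 2035-05-28, MAX = 2036-08-25.
3 days remain in May 2035 after the 28th (31 − 28).
Full months from June 2035 through July 2036 contribute their day counts.
Then 25 days into August 2036.
Total: 3 + 30 + 31 + 31 + 30 + 31 + 30 + 31 + 31 + 29 + 31 + 30 + 31 + 30 + 31 + 25 = 455.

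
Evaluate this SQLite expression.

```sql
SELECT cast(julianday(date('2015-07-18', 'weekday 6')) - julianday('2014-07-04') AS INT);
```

`weekday 6` advances to the next Saturday; 2015-07-18 is already a Saturday, so it stays at 2015-07-18.
27 days remain in July 2014 after the 4th (31 − 4).
Full months from August 2014 through June 2015 contribute their day counts.
Then 18 days into July 2015.
Total: 27 + 31 + 30 + 31 + 30 + 31 + 31 + 28 + 31 + 30 + 31 + 30 + 18 = 379.

379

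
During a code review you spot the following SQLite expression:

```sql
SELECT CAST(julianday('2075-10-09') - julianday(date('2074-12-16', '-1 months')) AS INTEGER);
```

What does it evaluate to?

Adding -1 month to 2074-12-16 gives 2074-11-16.
14 days remain in November 2074 after the 16th (30 − 16).
Full months from December 2074 through September 2075 contribute their day counts.
Then 9 days into October 2075.
Total: 14 + 31 + 31 + 28 + 31 + 30 + 31 + 30 + 31 + 31 + 30 + 9 = 327.

327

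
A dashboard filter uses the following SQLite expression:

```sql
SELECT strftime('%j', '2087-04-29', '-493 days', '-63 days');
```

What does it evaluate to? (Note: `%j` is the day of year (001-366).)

293

First apply '-493 days', '-63 days': 2087-04-29 → 2085-10-20.
Day-of-year for 2085-10-20: days since 2085-01-01 inclusive = 293, zero-padded to 293.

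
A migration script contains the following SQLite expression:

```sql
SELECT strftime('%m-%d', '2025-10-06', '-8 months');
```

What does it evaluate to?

First apply '-8 months': 2025-10-06 → 2025-02-06.
`%m-%d` extracts the month-day: 02-06.

02-06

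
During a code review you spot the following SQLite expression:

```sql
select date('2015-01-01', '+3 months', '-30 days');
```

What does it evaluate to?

Adding +3 months to 2015-01-01 gives 2015-04-01.
Going back 1 day from 2015-04-01 reaches 2015-03-31 (last day of March, 31 days).
Going back 29 days within March lands on 2015-03-02.

2015-03-02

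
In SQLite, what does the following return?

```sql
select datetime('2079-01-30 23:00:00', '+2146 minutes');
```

2146 minutes = 35h 46m; +2146 minutes from 2079-01-30 23:00:00 is 2079-02-01 10:46:00 (crosses midnight).

2079-02-01 10:46:00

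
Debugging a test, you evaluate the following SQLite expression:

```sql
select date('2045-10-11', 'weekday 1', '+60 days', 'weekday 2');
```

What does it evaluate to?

2045-12-19

`weekday 1` advances to the next Monday; 2045-10-11 is a Wednesday, so it moves forward to 2045-10-16.
Applying '+60 days' to 2045-10-16: counting 60 days forward gives 2045-12-15.
`weekday 2` advances to the next Tuesday; 2045-12-15 is a Friday, so it moves forward to 2045-12-19.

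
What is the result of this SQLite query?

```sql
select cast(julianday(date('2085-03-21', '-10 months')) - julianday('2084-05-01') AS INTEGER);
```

20

Adding -10 months to 2085-03-21 gives 2084-05-21.
Both dates are in May 2084: 21 − 1 = 20.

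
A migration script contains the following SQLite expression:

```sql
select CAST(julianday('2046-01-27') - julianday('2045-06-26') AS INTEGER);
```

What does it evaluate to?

4 days remain in June 2045 after the 26th (30 − 26).
Full months from July 2045 through December 2045 contribute their day counts.
Then 27 days into January 2046.
Total: 4 + 31 + 31 + 30 + 31 + 30 + 31 + 27 = 215.

215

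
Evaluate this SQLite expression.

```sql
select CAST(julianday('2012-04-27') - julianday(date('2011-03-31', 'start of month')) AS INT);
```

423

`start of month` rewinds 2011-03-31 to 2011-03-01.
30 days remain in March 2011 after the 1st (31 − 1).
Full months from April 2011 through March 2012 contribute their day counts.
Then 27 days into April 2012.
Total: 30 + 30 + 31 + 30 + 31 + 31 + 30 + 31 + 30 + 31 + 31 + 29 + 31 + 27 = 423.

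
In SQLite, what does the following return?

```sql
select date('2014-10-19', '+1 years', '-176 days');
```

2015-04-26

Adding +1 year to 2014-10-19 gives 2015-10-19.
Applying '-176 days' to 2015-10-19: counting 176 days back gives 2015-04-26.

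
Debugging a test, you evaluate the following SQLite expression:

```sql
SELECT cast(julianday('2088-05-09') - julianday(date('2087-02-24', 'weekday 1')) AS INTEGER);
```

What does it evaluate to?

`weekday 1` advances to the next Monday; 2087-02-24 is already a Monday, so it stays at 2087-02-24.
4 days remain in February 2087 after the 24th (28 − 24).
Full months from March 2087 through April 2088 contribute their day counts.
Then 9 days into May 2088.
Total: 4 + 31 + 30 + 31 + 30 + 31 + 31 + 30 + 31 + 30 + 31 + 31 + 29 + 31 + 30 + 9 = 440.

440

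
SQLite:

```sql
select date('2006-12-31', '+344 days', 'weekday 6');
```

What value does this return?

Applying '+344 days' to 2006-12-31: counting 344 days forward gives 2007-12-10.
`weekday 6` advances to the next Saturday; 2007-12-10 is a Monday, so it moves forward to 2007-12-15.

2007-12-15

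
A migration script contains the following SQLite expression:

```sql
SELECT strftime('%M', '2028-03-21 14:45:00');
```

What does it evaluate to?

`%M` extracts the 2-digit minute: 45.

45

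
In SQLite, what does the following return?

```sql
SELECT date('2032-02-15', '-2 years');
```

2030-02-15

Adding -2 years to 2032-02-15 gives 2030-02-15.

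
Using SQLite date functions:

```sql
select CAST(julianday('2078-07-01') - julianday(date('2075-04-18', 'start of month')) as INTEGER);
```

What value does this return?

`start of month` rewinds 2075-04-18 to 2075-04-01.
29 days remain in April 2075 after the 1st (30 − 1).
Full months from May 2075 through June 2078 contribute their day counts.
Then 1 day into July 2078.
Total: 29 + 31 + 30 + 31 + 31 + 30 + 31 + 30 + 31 + 31 + 29 + 31 + 30 + 31 + 30 + 31 + 31 + 30 + 31 + 30 + 31 + 31 + 28 + 31 + 30 + 31 + 30 + 31 + 31 + 30 + 31 + 30 + 31 + 31 + 28 + 31 + 30 + 31 + 30 + 1 = 1187.

1187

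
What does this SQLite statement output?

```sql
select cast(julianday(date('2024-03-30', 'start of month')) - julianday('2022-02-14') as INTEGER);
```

`start of month` rewinds 2024-03-30 to 2024-03-01.
14 days remain in February 2022 after the 14th (28 − 14).
Full months from March 2022 through February 2024 contribute their day counts.
Then 1 day into March 2024.
Total: 14 + 31 + 30 + 31 + 30 + 31 + 31 + 30 + 31 + 30 + 31 + 31 + 28 + 31 + 30 + 31 + 30 + 31 + 31 + 30 + 31 + 30 + 31 + 31 + 29 + 1 = 746.

746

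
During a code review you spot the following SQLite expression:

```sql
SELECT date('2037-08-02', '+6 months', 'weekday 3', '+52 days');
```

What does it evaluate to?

2038-03-27

Adding +6 months to 2037-08-02 gives 2038-02-02.
`weekday 3` advances to the next Wednesday; 2038-02-02 is a Tuesday, so it moves forward to 2038-02-03.
Applying '+52 days' to 2038-02-03: counting 52 days forward gives 2038-03-27.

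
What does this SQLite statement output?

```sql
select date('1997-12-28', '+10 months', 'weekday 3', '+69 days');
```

Adding +10 months to 1997-12-28 gives 1998-10-28.
`weekday 3` advances to the next Wednesday; 1998-10-28 is already a Wednesday, so it stays at 1998-10-28.
Applying '+69 days' to 1998-10-28: counting 69 days forward gives 1999-01-05.

1999-01-05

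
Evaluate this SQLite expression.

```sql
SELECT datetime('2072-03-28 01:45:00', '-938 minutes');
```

938 minutes = 15h 38m; -938 minutes from 2072-03-28 01:45:00 is 2072-03-27 10:07:00 (crosses midnight).

2072-03-27 10:07:00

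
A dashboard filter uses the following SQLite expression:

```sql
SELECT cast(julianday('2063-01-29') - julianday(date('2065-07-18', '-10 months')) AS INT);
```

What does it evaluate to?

-598

Adding -10 months to 2065-07-18 gives 2064-09-18.
2 days remain in January 2063 after the 29th (31 − 29).
Full months from February 2063 through August 2064 contribute their day counts.
Then 18 days into September 2064.
Total: 2 + 28 + 31 + 30 + 31 + 30 + 31 + 31 + 30 + 31 + 30 + 31 + 31 + 29 + 31 + 30 + 31 + 30 + 31 + 31 + 18 = 598.
The subtraction is earlier − later, so the result is −598 → -598.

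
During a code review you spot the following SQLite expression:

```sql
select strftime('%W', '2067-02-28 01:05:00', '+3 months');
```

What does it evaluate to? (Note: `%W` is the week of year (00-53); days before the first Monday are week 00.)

21

First apply '+3 months': 2067-02-28 01:05:00 → 2067-05-28 01:05:00.
2067-05-28 is a Saturday. SQLite's %W counts Mondays since the year started; the result is 21.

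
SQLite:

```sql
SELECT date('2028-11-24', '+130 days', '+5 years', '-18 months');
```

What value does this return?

2032-10-03

Applying '+130 days' to 2028-11-24: counting 130 days forward gives 2029-04-03.
Adding +5 years to 2029-04-03 gives 2034-04-03.
Adding -18 months to 2034-04-03 gives 2032-10-03.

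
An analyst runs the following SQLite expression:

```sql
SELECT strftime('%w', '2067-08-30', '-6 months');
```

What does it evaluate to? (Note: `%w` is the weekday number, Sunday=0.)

First apply '-6 months': 2067-08-30 → 2067-03-02.
2067-03-02 is a Wednesday; with Sunday=0 that is 3.

3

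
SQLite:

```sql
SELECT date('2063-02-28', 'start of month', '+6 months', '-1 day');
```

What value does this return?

2063-07-31

`start of month` rewinds 2063-02-28 to 2063-02-01.
Adding +6 months to 2063-02-01 gives 2063-08-01.
Going back 1 day from 2063-08-01 reaches 2063-07-31 (last day of July, 31 days).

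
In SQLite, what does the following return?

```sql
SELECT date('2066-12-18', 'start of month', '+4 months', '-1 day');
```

2067-03-31

`start of month` rewinds 2066-12-18 to 2066-12-01.
Adding +4 months to 2066-12-01 gives 2067-04-01.
Going back 1 day from 2067-04-01 reaches 2067-03-31 (last day of March, 31 days).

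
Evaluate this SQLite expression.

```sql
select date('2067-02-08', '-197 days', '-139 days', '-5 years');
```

Applying '-197 days' to 2067-02-08: counting 197 days back gives 2066-07-26.
Applying '-139 days' to 2066-07-26: counting 139 days back gives 2066-03-09.
Adding -5 years to 2066-03-09 gives 2061-03-09.

2061-03-09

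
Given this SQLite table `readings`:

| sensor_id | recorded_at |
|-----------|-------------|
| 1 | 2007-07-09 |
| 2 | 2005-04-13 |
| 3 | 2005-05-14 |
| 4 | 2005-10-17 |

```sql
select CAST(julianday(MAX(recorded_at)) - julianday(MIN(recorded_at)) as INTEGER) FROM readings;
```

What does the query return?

MIN = 2005-04-13, MAX = 2007-07-09.
17 days remain in April 2005 after the 13th (30 − 13).
Full months from May 2005 through June 2007 contribute their day counts.
Then 9 days into July 2007.
Total: 17 + 31 + 30 + 31 + 31 + 30 + 31 + 30 + 31 + 31 + 28 + 31 + 30 + 31 + 30 + 31 + 31 + 30 + 31 + 30 + 31 + 31 + 28 + 31 + 30 + 31 + 30 + 9 = 817.

817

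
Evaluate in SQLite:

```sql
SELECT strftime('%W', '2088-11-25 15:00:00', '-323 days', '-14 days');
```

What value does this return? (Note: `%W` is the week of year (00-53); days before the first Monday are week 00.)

First apply '-323 days', '-14 days': 2088-11-25 15:00:00 → 2087-12-24 15:00:00.
2087-12-24 is a Wednesday. SQLite's %W counts Mondays since the year started; the result is 51.

51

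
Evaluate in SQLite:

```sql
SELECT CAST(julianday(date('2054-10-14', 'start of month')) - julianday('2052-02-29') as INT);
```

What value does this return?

945

`start of month` rewinds 2054-10-14 to 2054-10-01.
0 days remain in February 2052 after the 29th (29 − 29).
Full months from March 2052 through September 2054 contribute their day counts.
Then 1 day into October 2054.
Total: 0 + 31 + 30 + 31 + 30 + 31 + 31 + 30 + 31 + 30 + 31 + 31 + 28 + 31 + 30 + 31 + 30 + 31 + 31 + 30 + 31 + 30 + 31 + 31 + 28 + 31 + 30 + 31 + 30 + 31 + 31 + 30 + 1 = 945.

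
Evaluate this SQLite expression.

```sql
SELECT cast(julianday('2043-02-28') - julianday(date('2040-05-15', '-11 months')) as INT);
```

Adding -11 months to 2040-05-15 gives 2039-06-15.
15 days remain in June 2039 after the 15th (30 − 15).
Full months from July 2039 through January 2043 contribute their day counts.
Then 28 days into February 2043.
Total: 15 + 31 + 31 + 30 + 31 + 30 + 31 + 31 + 29 + 31 + 30 + 31 + 30 + 31 + 31 + 30 + 31 + 30 + 31 + 31 + 28 + 31 + 30 + 31 + 30 + 31 + 31 + 30 + 31 + 30 + 31 + 31 + 28 + 31 + 30 + 31 + 30 + 31 + 31 + 30 + 31 + 30 + 31 + 31 + 28 = 1354.

1354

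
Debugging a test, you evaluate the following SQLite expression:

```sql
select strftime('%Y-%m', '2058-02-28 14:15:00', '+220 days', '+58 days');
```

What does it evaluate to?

First apply '+220 days', '+58 days': 2058-02-28 14:15:00 → 2058-12-03 14:15:00.
`%Y-%m` extracts the year-month: 2058-12.

2058-12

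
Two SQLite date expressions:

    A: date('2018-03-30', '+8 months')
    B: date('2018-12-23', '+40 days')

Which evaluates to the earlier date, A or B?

A

A = 2018-11-30.
B = 2019-02-01.
A is earlier.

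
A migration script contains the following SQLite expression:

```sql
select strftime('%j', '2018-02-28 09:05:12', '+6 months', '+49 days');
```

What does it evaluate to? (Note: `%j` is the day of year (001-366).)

First apply '+6 months', '+49 days': 2018-02-28 09:05:12 → 2018-10-16 09:05:12.
Day-of-year for 2018-10-16: days since 2018-01-01 inclusive = 289, zero-padded to 289.

289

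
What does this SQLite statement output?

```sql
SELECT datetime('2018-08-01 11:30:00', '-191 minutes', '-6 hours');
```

191 minutes = 3h 11m; -191 minutes from 2018-08-01 11:30:00 is 2018-08-01 08:19:00.
-6 hours from 2018-08-01 08:19:00 is 2018-08-01 02:19:00.

2018-08-01 02:19:00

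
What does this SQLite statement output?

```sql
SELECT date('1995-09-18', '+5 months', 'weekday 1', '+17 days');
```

Adding +5 months to 1995-09-18 gives 1996-02-18.
`weekday 1` advances to the next Monday; 1996-02-18 is a Sunday, so it moves forward to 1996-02-19.
February 1996 has 29 days; 10 remain after the 19th, so 11 days reach 1996-03-01.
Advancing 6 more days within March lands on 1996-03-07.

1996-03-07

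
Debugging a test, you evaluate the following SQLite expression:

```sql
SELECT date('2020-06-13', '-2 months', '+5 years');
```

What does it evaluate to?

2025-04-13

Adding -2 months to 2020-06-13 gives 2020-04-13.
Adding +5 years to 2020-04-13 gives 2025-04-13.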